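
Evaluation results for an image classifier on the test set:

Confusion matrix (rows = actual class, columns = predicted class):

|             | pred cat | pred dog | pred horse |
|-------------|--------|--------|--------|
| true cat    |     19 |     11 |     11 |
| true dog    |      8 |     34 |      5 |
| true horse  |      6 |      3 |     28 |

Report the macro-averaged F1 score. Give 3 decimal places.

0.640

Per-class F1 score (2·TP/(2·TP+FP+FN)):
  cat: TP=19, FP=8+6=14, FN=11+11=22 → 38/74 = 0.5135
  dog: TP=34, FP=11+3=14, FN=8+5=13 → 68/95 = 0.7158
  horse: TP=28, FP=11+5=16, FN=6+3=9 → 56/81 = 0.6914
Macro-F1 score = mean = (0.5135 + 0.7158 + 0.6914) / 3 = 0.640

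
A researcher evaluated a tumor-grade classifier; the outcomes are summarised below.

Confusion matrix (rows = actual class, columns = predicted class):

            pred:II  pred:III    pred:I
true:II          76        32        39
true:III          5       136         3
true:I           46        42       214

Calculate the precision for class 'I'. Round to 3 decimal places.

0.836

Treat 'I' as positive and all other classes as negative.
precision = TP/(TP+FP).
I: TP=214, FP=39+3=42 → 214/256 = 0.8359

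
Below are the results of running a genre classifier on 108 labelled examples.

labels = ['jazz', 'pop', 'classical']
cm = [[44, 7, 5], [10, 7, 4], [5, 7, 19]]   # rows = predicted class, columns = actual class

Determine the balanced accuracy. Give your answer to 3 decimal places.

Balanced accuracy = mean of per-class recall.
  jazz: recall = 44/59 = 0.7458
  pop: recall = 7/21 = 0.3333
  classical: recall = 19/28 = 0.6786
Mean = (0.7458 + 0.3333 + 0.6786) / 3 = 0.586

0.586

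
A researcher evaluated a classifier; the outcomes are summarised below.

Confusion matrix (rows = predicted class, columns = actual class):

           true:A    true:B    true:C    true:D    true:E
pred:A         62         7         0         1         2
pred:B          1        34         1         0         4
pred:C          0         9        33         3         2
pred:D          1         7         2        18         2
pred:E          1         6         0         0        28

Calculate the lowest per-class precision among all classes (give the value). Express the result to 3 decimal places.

Per-class precision (TP/(TP+FP)):
  A: TP=62, FP=7+0+1+2=10 → 62/72 = 0.8611
  B: TP=34, FP=1+1+0+4=6 → 34/40 = 0.8500
  C: TP=33, FP=0+9+3+2=14 → 33/47 = 0.7021
  D: TP=18, FP=1+7+2+2=12 → 18/30 = 0.6000
  E: TP=28, FP=1+6+0+0=7 → 28/35 = 0.8000
Lowest is class 'D' with precision = 0.600.

0.600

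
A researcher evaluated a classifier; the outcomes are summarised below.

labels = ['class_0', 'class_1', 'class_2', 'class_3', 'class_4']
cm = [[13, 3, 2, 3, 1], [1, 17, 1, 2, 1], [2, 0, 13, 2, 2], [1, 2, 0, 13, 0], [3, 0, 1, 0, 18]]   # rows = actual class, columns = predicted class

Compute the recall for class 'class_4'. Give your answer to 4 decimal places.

0.8182

Take TP from the diagonal, FP from the rest of the 'class_4' prediction marginal, FN from the rest of the 'class_4' actual marginal.
recall = TP/(TP+FN).
class_4: TP=18, FN=3+0+1+0=4 → 18/22 = 0.81818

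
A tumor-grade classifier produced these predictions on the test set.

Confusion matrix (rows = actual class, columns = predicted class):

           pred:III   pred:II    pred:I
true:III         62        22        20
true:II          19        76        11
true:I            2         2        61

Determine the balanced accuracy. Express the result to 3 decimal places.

Balanced accuracy = mean of per-class recall.
  III: recall = 62/104 = 0.5962
  II: recall = 76/106 = 0.7170
  I: recall = 61/65 = 0.9385
Mean = (0.5962 + 0.7170 + 0.9385) / 3 = 0.751

0.751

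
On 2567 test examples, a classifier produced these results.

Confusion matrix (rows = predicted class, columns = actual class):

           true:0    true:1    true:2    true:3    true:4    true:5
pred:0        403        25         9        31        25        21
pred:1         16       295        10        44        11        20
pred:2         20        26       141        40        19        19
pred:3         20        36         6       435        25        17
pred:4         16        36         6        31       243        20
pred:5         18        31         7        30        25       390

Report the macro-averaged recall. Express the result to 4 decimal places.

Per-class recall (TP/(TP+FN)):
  0: TP=403, FN=16+20+20+16+18=90 → 403/493 = 0.81744
  1: TP=295, FN=25+26+36+36+31=154 → 295/449 = 0.65702
  2: TP=141, FN=9+10+6+6+7=38 → 141/179 = 0.78771
  3: TP=435, FN=31+44+40+31+30=176 → 435/611 = 0.71195
  4: TP=243, FN=25+11+19+25+25=105 → 243/348 = 0.69828
  5: TP=390, FN=21+20+19+17+20=97 → 390/487 = 0.80082
Macro-recall = mean = (0.81744 + 0.65702 + 0.78771 + 0.71195 + 0.69828 + 0.80082) / 6 = 0.7455

0.7455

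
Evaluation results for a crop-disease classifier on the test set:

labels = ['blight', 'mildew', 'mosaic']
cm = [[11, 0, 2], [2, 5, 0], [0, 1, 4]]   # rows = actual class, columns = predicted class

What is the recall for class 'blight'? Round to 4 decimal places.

recall = TP/(TP+FN).
blight: TP=11, FN=0+2=2 → 11/13 = 0.84615

0.8462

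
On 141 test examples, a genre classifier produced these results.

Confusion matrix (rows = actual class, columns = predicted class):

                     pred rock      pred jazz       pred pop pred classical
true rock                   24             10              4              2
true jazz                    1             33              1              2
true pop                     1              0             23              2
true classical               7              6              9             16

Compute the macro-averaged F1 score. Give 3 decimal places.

0.672

Per-class F1 score (2·TP/(2·TP+FP+FN)):
  rock: TP=24, FP=1+1+7=9, FN=10+4+2=16 → 48/73 = 0.6575
  jazz: TP=33, FP=10+0+6=16, FN=1+1+2=4 → 66/86 = 0.7674
  pop: TP=23, FP=4+1+9=14, FN=1+0+2=3 → 46/63 = 0.7302
  classical: TP=16, FP=2+2+2=6, FN=7+6+9=22 → 32/60 = 0.5333
Macro-F1 score = mean = (0.6575 + 0.7674 + 0.7302 + 0.5333) / 4 = 0.672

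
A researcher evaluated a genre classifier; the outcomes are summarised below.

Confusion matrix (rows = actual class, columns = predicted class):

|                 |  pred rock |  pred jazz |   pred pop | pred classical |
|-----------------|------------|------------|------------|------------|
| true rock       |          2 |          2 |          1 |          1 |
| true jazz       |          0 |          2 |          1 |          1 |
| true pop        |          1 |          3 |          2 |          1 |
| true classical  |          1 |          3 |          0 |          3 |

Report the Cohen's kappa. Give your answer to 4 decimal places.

Observed agreement pₒ = trace/N = 9/24 = 0.37500
Expected agreement pₑ = Σ (rowᵢ·colᵢ)/N² = (6·4 + 4·10 + 7·4 + 7·6)/24² = 0.23264
κ = (pₒ − pₑ)/(1 − pₑ) = (0.37500 − 0.23264)/(1 − 0.23264) = 0.1855

0.1855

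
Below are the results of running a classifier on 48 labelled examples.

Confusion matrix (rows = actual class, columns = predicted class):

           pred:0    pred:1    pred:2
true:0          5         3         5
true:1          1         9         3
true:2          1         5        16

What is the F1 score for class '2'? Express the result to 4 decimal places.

0.6957

One-vs-rest for '2': TP = diagonal; FP = other classes predicted '2'; FN = '2' predicted as other.
F1 score = 2·TP/(2·TP+FP+FN).
2: TP=16, FP=5+3=8, FN=1+5=6 → 32/46 = 0.69565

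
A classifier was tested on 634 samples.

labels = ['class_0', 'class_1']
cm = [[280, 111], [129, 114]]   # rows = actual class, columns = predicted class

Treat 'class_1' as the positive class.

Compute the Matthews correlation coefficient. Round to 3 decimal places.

0.188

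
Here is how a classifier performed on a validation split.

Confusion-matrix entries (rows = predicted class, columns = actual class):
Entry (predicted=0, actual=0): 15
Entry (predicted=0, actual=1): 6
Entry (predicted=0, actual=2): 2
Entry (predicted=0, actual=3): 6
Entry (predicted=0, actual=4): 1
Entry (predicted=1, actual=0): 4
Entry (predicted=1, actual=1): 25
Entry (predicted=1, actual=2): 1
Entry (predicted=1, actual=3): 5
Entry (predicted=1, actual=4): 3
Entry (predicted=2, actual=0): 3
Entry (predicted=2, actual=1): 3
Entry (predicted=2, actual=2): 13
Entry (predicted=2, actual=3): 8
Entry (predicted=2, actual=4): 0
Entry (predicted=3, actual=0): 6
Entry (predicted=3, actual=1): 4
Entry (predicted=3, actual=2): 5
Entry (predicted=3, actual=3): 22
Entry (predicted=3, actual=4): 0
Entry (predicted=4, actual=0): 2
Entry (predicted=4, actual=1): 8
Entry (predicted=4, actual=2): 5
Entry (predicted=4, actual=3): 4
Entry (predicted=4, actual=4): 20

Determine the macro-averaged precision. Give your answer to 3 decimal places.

Per-class precision (TP/(TP+FP)):
  0: TP=15, FP=6+2+6+1=15 → 15/30 = 0.5000
  1: TP=25, FP=4+1+5+3=13 → 25/38 = 0.6579
  2: TP=13, FP=3+3+8+0=14 → 13/27 = 0.4815
  3: TP=22, FP=6+4+5+0=15 → 22/37 = 0.5946
  4: TP=20, FP=2+8+5+4=19 → 20/39 = 0.5128
Macro-precision = mean = (0.5000 + 0.6579 + 0.4815 + 0.5946 + 0.5128) / 5 = 0.549

0.549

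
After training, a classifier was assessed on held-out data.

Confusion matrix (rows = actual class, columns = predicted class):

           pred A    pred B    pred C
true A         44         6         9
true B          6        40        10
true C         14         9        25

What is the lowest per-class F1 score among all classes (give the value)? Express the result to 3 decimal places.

0.543

Per-class F1 score (2·TP/(2·TP+FP+FN)):
  A: TP=44, FP=6+14=20, FN=6+9=15 → 88/123 = 0.7154
  B: TP=40, FP=6+9=15, FN=6+10=16 → 80/111 = 0.7207
  C: TP=25, FP=9+10=19, FN=14+9=23 → 50/92 = 0.5435
Lowest is class 'C' with F1 score = 0.543.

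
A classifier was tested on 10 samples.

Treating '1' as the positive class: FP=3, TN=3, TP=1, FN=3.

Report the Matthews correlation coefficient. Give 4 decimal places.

-0.2500

MCC = (TP·TN − FP·FN) / √((TP+FP)(TP+FN)(TN+FP)(TN+FN))
Numerator = 1·3 − 3·3 = -6
Denominator = √(4·4·6·6) = √576 = 24.0000
MCC = -6 / 24.0000 = -0.2500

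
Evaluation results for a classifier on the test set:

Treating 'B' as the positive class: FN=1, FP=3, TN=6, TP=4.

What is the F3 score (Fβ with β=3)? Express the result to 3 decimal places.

0.769

Fβ = (1+β²)·TP / ((1+β²)·TP + β²·FN + FP), with β²=9
= 10·4 / (10·4 + 9·1 + 3) = 0.769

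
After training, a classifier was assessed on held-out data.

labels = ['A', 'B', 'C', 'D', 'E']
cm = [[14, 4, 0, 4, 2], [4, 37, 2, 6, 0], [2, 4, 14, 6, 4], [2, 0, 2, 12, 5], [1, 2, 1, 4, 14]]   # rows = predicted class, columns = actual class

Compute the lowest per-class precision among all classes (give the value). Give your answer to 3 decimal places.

Per-class precision (TP/(TP+FP)):
  A: TP=14, FP=4+0+4+2=10 → 14/24 = 0.5833
  B: TP=37, FP=4+2+6+0=12 → 37/49 = 0.7551
  C: TP=14, FP=2+4+6+4=16 → 14/30 = 0.4667
  D: TP=12, FP=2+0+2+5=9 → 12/21 = 0.5714
  E: TP=14, FP=1+2+1+4=8 → 14/22 = 0.6364
Lowest is class 'C' with precision = 0.467.

0.467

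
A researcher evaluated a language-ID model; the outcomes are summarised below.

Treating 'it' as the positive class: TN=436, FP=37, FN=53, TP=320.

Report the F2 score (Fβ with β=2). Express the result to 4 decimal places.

Fβ = (1+β²)·TP / ((1+β²)·TP + β²·FN + FP), with β²=4
= 5·320 / (5·320 + 4·53 + 37) = 0.8653

0.8653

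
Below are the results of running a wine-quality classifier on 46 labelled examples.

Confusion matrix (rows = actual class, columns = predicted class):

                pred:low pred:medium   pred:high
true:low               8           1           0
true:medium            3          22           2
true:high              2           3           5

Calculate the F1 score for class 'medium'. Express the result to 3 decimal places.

One-vs-rest for 'medium': TP = diagonal; FP = other classes predicted 'medium'; FN = 'medium' predicted as other.
F1 score = 2·TP/(2·TP+FP+FN).
medium: TP=22, FP=1+3=4, FN=3+2=5 → 44/53 = 0.8302

0.830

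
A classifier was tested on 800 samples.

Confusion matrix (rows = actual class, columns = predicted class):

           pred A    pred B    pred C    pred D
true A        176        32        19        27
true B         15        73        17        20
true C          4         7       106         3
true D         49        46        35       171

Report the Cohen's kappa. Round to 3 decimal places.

Observed agreement pₒ = trace/N = 526/800 = 0.6575
Expected agreement pₑ = Σ (rowᵢ·colᵢ)/N² = (254·244 + 125·158 + 120·177 + 301·221)/800² = 0.2648
κ = (pₒ − pₑ)/(1 − pₑ) = (0.6575 − 0.2648)/(1 − 0.2648) = 0.534

0.534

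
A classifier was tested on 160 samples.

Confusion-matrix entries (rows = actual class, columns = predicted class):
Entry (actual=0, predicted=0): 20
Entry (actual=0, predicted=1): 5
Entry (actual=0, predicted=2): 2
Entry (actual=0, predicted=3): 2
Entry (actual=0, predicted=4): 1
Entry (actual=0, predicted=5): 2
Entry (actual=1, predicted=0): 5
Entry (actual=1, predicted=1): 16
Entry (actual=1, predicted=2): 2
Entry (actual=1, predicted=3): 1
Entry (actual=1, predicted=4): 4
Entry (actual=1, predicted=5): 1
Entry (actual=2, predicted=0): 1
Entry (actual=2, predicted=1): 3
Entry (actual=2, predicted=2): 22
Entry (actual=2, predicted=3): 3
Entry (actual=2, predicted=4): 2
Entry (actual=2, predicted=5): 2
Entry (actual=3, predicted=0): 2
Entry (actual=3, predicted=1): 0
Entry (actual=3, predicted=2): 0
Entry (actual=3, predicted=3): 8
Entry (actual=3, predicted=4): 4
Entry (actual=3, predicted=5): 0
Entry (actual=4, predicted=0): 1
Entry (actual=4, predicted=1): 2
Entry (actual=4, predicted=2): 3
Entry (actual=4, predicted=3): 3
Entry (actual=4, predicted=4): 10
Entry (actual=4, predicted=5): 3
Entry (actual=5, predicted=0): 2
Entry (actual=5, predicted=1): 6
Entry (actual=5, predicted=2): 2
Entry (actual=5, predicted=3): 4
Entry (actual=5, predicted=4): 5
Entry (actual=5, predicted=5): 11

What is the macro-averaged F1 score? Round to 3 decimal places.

0.528

Per-class F1 score (2·TP/(2·TP+FP+FN)):
  0: TP=20, FP=5+1+2+1+2=11, FN=5+2+2+1+2=12 → 40/63 = 0.6349
  1: TP=16, FP=5+3+0+2+6=16, FN=5+2+1+4+1=13 → 32/61 = 0.5246
  2: TP=22, FP=2+2+0+3+2=9, FN=1+3+3+2+2=11 → 44/64 = 0.6875
  3: TP=8, FP=2+1+3+3+4=13, FN=2+0+0+4+0=6 → 16/35 = 0.4571
  4: TP=10, FP=1+4+2+4+5=16, FN=1+2+3+3+3=12 → 20/48 = 0.4167
  5: TP=11, FP=2+1+2+0+3=8, FN=2+6+2+4+5=19 → 22/49 = 0.4490
Macro-F1 score = mean = (0.6349 + 0.5246 + 0.6875 + 0.4571 + 0.4167 + 0.4490) / 6 = 0.528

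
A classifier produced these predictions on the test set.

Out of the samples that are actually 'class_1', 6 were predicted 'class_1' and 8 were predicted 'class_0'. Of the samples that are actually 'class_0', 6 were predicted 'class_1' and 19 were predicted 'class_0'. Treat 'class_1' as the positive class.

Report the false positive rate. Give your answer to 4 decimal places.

FPR = FP/(FP+TN) = 6/(6+19) = 0.2400

0.2400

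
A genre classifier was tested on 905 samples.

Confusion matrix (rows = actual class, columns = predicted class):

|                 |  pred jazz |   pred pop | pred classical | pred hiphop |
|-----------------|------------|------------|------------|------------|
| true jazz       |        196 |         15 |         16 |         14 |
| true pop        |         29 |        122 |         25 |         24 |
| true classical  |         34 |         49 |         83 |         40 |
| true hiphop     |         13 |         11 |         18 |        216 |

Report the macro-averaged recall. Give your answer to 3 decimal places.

0.666

Per-class recall (TP/(TP+FN)):
  jazz: TP=196, FN=15+16+14=45 → 196/241 = 0.8133
  pop: TP=122, FN=29+25+24=78 → 122/200 = 0.6100
  classical: TP=83, FN=34+49+40=123 → 83/206 = 0.4029
  hiphop: TP=216, FN=13+11+18=42 → 216/258 = 0.8372
Macro-recall = mean = (0.8133 + 0.6100 + 0.4029 + 0.8372) / 4 = 0.666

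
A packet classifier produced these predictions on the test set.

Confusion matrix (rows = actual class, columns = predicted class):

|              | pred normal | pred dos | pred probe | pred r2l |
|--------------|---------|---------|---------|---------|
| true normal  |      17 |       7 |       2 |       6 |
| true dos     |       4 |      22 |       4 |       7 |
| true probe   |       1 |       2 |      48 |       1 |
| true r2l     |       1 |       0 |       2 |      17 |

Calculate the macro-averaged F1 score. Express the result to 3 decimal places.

0.705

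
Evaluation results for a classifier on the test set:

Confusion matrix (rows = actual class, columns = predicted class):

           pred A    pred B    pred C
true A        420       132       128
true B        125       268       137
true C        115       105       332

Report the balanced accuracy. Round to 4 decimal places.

0.5749

Balanced accuracy = mean of per-class recall.
  A: recall = 420/680 = 0.61765
  B: recall = 268/530 = 0.50566
  C: recall = 332/552 = 0.60145
Mean = (0.61765 + 0.50566 + 0.60145) / 3 = 0.5749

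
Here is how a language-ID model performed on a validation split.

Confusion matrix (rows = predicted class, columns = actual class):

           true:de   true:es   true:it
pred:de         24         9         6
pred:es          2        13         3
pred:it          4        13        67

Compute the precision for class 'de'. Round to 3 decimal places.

0.615

Take TP from the diagonal, FP from the rest of the 'de' prediction marginal, FN from the rest of the 'de' actual marginal.
precision = TP/(TP+FP).
de: TP=24, FP=9+6=15 → 24/39 = 0.6154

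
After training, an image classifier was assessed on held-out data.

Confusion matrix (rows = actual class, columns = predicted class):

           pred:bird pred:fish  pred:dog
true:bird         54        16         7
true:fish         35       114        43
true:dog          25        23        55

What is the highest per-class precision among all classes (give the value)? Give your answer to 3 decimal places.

Per-class precision (TP/(TP+FP)):
  bird: TP=54, FP=35+25=60 → 54/114 = 0.4737
  fish: TP=114, FP=16+23=39 → 114/153 = 0.7451
  dog: TP=55, FP=7+43=50 → 55/105 = 0.5238
Highest is class 'fish' with precision = 0.745.

0.745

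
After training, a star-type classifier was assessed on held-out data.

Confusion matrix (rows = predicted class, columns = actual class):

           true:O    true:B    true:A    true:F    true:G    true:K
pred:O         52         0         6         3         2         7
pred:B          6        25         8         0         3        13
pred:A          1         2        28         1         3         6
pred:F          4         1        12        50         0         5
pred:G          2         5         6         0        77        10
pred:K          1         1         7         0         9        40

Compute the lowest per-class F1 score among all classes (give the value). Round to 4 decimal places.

0.5185

Per-class F1 score (2·TP/(2·TP+FP+FN)):
  O: TP=52, FP=0+6+3+2+7=18, FN=6+1+4+2+1=14 → 104/136 = 0.76471
  B: TP=25, FP=6+8+0+3+13=30, FN=0+2+1+5+1=9 → 50/89 = 0.56180
  A: TP=28, FP=1+2+1+3+6=13, FN=6+8+12+6+7=39 → 56/108 = 0.51852
  F: TP=50, FP=4+1+12+0+5=22, FN=3+0+1+0+0=4 → 100/126 = 0.79365
  G: TP=77, FP=2+5+6+0+10=23, FN=2+3+3+0+9=17 → 154/194 = 0.79381
  K: TP=40, FP=1+1+7+0+9=18, FN=7+13+6+5+10=41 → 80/139 = 0.57554
Lowest is class 'A' with F1 score = 0.5185.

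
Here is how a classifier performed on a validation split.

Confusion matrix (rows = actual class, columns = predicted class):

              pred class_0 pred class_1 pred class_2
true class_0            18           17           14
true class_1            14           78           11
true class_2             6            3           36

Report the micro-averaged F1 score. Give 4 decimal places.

Micro-averaging pools counts across classes: ΣTP=132, ΣFP=65, ΣFN=65.
Micro-F1 score = 2·TP/(2·TP+FP+FN) on pooled counts = 0.6701 (equals overall accuracy in single-label multiclass).

0.6701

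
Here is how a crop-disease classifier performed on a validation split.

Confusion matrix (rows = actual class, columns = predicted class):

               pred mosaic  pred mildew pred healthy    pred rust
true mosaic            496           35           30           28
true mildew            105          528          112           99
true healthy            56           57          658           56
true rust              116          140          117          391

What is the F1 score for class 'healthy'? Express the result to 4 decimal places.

F1 score = 2·TP/(2·TP+FP+FN).
healthy: TP=658, FP=30+112+117=259, FN=56+57+56=169 → 1316/1744 = 0.75459

0.7546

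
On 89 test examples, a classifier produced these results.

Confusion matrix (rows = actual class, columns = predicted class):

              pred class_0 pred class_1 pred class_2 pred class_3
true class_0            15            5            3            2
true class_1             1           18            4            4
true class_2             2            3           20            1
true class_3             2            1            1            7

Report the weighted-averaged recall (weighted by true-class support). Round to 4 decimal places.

Per-class recall (TP/(TP+FN)):
  class_0: TP=15, FN=5+3+2=10 → 15/25 = 0.60000
  class_1: TP=18, FN=1+4+4=9 → 18/27 = 0.66667
  class_2: TP=20, FN=2+3+1=6 → 20/26 = 0.76923
  class_3: TP=7, FN=2+1+1=4 → 7/11 = 0.63636
Weighted-recall = Σ (supportᵢ/N)·recallᵢ with N=89: (25/89)·0.60000 + (27/89)·0.66667 + (26/89)·0.76923 + (11/89)·0.63636 = 0.6742

0.6742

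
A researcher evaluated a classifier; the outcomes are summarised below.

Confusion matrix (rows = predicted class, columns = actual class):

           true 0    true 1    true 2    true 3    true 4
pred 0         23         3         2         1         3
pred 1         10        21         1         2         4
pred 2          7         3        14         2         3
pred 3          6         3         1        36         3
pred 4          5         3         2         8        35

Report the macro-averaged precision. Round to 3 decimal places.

0.630

Per-class precision (TP/(TP+FP)):
  0: TP=23, FP=3+2+1+3=9 → 23/32 = 0.7188
  1: TP=21, FP=10+1+2+4=17 → 21/38 = 0.5526
  2: TP=14, FP=7+3+2+3=15 → 14/29 = 0.4828
  3: TP=36, FP=6+3+1+3=13 → 36/49 = 0.7347
  4: TP=35, FP=5+3+2+8=18 → 35/53 = 0.6604
Macro-precision = mean = (0.7188 + 0.5526 + 0.4828 + 0.7347 + 0.6604) / 5 = 0.630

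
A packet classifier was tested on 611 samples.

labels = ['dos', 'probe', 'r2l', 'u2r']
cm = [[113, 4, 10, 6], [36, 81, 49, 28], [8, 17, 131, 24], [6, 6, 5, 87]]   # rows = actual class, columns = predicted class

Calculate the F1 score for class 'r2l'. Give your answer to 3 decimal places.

Take TP from the diagonal, FP from the rest of the 'r2l' prediction marginal, FN from the rest of the 'r2l' actual marginal.
F1 score = 2·TP/(2·TP+FP+FN).
r2l: TP=131, FP=10+49+5=64, FN=8+17+24=49 → 262/375 = 0.6987

0.699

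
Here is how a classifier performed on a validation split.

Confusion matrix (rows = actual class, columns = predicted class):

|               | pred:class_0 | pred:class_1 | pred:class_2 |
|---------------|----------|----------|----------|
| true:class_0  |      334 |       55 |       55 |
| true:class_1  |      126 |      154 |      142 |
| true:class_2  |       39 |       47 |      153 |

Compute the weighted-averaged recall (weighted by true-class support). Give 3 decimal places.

Per-class recall (TP/(TP+FN)):
  class_0: TP=334, FN=55+55=110 → 334/444 = 0.7523
  class_1: TP=154, FN=126+142=268 → 154/422 = 0.3649
  class_2: TP=153, FN=39+47=86 → 153/239 = 0.6402
Weighted-recall = Σ (supportᵢ/N)·recallᵢ with N=1105: (444/1105)·0.7523 + (422/1105)·0.3649 + (239/1105)·0.6402 = 0.580

0.580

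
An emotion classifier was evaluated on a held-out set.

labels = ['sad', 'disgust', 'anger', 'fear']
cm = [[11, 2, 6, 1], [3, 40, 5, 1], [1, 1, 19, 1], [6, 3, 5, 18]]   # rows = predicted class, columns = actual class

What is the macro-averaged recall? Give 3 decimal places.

0.698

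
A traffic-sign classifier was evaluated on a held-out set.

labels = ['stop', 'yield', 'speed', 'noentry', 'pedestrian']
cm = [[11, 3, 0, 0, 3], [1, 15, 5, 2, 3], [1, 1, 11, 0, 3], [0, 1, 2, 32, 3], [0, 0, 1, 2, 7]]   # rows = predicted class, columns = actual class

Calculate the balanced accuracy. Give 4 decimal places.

0.6865

Balanced accuracy = mean of per-class recall.
  stop: recall = 11/13 = 0.84615
  yield: recall = 15/20 = 0.75000
  speed: recall = 11/19 = 0.57895
  noentry: recall = 32/36 = 0.88889
  pedestrian: recall = 7/19 = 0.36842
Mean = (0.84615 + 0.75000 + 0.57895 + 0.88889 + 0.36842) / 5 = 0.6865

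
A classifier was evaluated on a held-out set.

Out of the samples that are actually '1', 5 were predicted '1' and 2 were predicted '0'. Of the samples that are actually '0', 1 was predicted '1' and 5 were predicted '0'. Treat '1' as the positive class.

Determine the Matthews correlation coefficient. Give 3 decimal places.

0.548

MCC = (TP·TN − FP·FN) / √((TP+FP)(TP+FN)(TN+FP)(TN+FN))
Numerator = 5·5 − 1·2 = 23
Denominator = √(6·7·6·7) = √1764 = 42.0000
MCC = 23 / 42.0000 = 0.548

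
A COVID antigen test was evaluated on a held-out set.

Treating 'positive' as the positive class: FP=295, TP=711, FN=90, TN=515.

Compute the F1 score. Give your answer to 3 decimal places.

0.787

Precision = TP/(TP+FP) = 711/1006 = 0.7068
Recall = TP/(TP+FN) = 711/801 = 0.8876
F1 = 2·TP/(2·TP+FP+FN) = 1422/1807 = 0.787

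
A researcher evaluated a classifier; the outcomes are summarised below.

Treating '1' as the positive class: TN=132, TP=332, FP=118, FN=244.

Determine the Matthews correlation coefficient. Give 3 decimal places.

0.096

MCC = (TP·TN − FP·FN) / √((TP+FP)(TP+FN)(TN+FP)(TN+FN))
Numerator = 332·132 − 118·244 = 15032
Denominator = √(450·576·250·376) = √24364800000 = 156092.2804
MCC = 15032 / 156092.2804 = 0.096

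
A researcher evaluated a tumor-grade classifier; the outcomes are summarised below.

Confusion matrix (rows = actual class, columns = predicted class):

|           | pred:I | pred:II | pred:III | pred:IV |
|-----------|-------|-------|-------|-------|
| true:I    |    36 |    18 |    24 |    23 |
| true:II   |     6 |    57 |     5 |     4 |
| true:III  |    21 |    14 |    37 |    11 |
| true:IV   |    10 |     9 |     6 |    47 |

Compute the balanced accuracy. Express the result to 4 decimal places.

0.5617

Balanced accuracy = mean of per-class recall.
  I: recall = 36/101 = 0.35644
  II: recall = 57/72 = 0.79167
  III: recall = 37/83 = 0.44578
  IV: recall = 47/72 = 0.65278
Mean = (0.35644 + 0.79167 + 0.44578 + 0.65278) / 4 = 0.5617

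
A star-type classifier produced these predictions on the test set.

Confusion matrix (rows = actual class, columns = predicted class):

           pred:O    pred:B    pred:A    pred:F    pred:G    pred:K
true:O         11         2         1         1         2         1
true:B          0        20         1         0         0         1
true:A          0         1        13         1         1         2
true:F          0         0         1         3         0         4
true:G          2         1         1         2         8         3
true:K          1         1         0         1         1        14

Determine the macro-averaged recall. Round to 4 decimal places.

0.6443

Per-class recall (TP/(TP+FN)):
  O: TP=11, FN=2+1+1+2+1=7 → 11/18 = 0.61111
  B: TP=20, FN=0+1+0+0+1=2 → 20/22 = 0.90909
  A: TP=13, FN=0+1+1+1+2=5 → 13/18 = 0.72222
  F: TP=3, FN=0+0+1+0+4=5 → 3/8 = 0.37500
  G: TP=8, FN=2+1+1+2+3=9 → 8/17 = 0.47059
  K: TP=14, FN=1+1+0+1+1=4 → 14/18 = 0.77778
Macro-recall = mean = (0.61111 + 0.90909 + 0.72222 + 0.37500 + 0.47059 + 0.77778) / 6 = 0.6443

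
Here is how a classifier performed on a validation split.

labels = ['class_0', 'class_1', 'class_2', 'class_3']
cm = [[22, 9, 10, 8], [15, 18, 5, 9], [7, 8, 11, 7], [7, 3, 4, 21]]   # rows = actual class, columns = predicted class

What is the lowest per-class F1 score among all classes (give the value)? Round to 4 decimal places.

Per-class F1 score (2·TP/(2·TP+FP+FN)):
  class_0: TP=22, FP=15+7+7=29, FN=9+10+8=27 → 44/100 = 0.44000
  class_1: TP=18, FP=9+8+3=20, FN=15+5+9=29 → 36/85 = 0.42353
  class_2: TP=11, FP=10+5+4=19, FN=7+8+7=22 → 22/63 = 0.34921
  class_3: TP=21, FP=8+9+7=24, FN=7+3+4=14 → 42/80 = 0.52500
Lowest is class 'class_2' with F1 score = 0.3492.

0.3492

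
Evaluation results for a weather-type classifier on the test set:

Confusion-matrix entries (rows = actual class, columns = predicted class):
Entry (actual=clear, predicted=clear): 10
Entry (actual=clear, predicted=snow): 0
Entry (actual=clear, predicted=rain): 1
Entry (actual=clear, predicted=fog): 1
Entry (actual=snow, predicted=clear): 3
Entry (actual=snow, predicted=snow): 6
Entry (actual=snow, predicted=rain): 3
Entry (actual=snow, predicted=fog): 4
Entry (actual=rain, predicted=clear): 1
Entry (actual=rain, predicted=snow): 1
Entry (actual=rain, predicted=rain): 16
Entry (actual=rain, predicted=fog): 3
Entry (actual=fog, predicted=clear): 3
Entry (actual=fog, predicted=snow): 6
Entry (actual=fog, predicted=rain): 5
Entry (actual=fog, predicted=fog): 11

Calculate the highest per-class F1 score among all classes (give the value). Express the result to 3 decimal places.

0.696

Per-class F1 score (2·TP/(2·TP+FP+FN)):
  clear: TP=10, FP=3+1+3=7, FN=0+1+1=2 → 20/29 = 0.6897
  snow: TP=6, FP=0+1+6=7, FN=3+3+4=10 → 12/29 = 0.4138
  rain: TP=16, FP=1+3+5=9, FN=1+1+3=5 → 32/46 = 0.6957
  fog: TP=11, FP=1+4+3=8, FN=3+6+5=14 → 22/44 = 0.5000
Highest is class 'rain' with F1 score = 0.696.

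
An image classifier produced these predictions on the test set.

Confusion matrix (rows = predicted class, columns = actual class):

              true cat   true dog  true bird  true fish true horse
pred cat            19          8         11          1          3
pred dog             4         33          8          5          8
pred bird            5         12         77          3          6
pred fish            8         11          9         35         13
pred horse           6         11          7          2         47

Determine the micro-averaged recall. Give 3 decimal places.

Micro-averaging pools counts across classes: ΣTP=211, ΣFP=141, ΣFN=141.
Micro-recall = TP/(TP+FN) on pooled counts = 0.599 (equals overall accuracy in single-label multiclass).

0.599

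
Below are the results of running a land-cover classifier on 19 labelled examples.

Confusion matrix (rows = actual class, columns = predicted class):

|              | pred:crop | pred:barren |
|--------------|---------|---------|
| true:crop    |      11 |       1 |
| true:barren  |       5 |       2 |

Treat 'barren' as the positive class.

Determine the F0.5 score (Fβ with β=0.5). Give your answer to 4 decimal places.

0.5263

Fβ = (1+β²)·TP / ((1+β²)·TP + β²·FN + FP), with β²=1/4
= 1.25·2 / (1.25·2 + 0.25·5 + 1) = 0.5263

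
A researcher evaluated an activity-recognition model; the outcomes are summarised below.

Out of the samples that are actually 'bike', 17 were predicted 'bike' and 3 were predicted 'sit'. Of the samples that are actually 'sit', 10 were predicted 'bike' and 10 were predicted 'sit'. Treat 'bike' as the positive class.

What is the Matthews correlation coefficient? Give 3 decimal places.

0.374

MCC = (TP·TN − FP·FN) / √((TP+FP)(TP+FN)(TN+FP)(TN+FN))
Numerator = 17·10 − 10·3 = 140
Denominator = √(27·20·20·13) = √140400 = 374.6999
MCC = 140 / 374.6999 = 0.374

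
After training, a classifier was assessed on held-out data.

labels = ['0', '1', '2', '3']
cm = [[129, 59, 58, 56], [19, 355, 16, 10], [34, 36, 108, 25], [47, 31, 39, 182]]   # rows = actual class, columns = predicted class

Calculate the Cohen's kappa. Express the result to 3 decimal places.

0.512

Observed agreement pₒ = trace/N = 774/1204 = 0.6429
Expected agreement pₑ = Σ (rowᵢ·colᵢ)/N² = (302·229 + 400·481 + 203·221 + 299·273)/1204² = 0.2677
κ = (pₒ − pₑ)/(1 − pₑ) = (0.6429 − 0.2677)/(1 − 0.2677) = 0.512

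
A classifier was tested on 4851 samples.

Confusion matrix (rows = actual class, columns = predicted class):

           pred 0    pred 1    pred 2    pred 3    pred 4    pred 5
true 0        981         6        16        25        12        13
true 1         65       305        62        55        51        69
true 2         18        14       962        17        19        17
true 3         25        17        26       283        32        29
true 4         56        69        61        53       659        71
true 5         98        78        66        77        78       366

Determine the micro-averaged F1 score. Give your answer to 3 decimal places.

Micro-averaging pools counts across classes: ΣTP=3556, ΣFP=1295, ΣFN=1295.
Micro-F1 score = 2·TP/(2·TP+FP+FN) on pooled counts = 0.733 (equals overall accuracy in single-label multiclass).

0.733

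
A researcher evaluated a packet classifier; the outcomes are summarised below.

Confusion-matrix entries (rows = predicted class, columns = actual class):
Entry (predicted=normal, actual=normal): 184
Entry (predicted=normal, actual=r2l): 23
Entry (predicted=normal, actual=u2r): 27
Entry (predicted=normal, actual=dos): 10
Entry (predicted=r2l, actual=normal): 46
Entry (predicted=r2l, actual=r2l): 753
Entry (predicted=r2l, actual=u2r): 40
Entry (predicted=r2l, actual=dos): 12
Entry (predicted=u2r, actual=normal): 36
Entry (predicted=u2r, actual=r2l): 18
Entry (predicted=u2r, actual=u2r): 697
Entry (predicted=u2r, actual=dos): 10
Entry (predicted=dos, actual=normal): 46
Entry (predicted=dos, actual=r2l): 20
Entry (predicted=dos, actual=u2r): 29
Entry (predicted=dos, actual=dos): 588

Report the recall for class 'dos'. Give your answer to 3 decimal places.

0.948

Treat 'dos' as positive and all other classes as negative.
recall = TP/(TP+FN).
dos: TP=588, FN=10+12+10=32 → 588/620 = 0.9484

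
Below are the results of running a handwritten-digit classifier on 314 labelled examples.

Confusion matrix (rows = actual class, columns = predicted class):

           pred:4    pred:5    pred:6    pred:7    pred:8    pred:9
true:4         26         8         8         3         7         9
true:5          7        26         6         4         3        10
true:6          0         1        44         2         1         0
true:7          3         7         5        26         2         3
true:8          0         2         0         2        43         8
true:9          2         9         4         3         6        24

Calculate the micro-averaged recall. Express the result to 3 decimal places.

0.602

Micro-averaging pools counts across classes: ΣTP=189, ΣFP=125, ΣFN=125.
Micro-recall = TP/(TP+FN) on pooled counts = 0.602 (equals overall accuracy in single-label multiclass).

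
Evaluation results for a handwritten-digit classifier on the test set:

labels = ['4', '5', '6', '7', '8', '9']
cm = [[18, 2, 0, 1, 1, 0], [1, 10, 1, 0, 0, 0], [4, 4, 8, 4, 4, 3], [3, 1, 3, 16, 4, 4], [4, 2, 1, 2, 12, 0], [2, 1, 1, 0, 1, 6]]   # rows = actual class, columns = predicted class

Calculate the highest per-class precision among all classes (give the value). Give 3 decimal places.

Per-class precision (TP/(TP+FP)):
  4: TP=18, FP=1+4+3+4+2=14 → 18/32 = 0.5625
  5: TP=10, FP=2+4+1+2+1=10 → 10/20 = 0.5000
  6: TP=8, FP=0+1+3+1+1=6 → 8/14 = 0.5714
  7: TP=16, FP=1+0+4+2+0=7 → 16/23 = 0.6957
  8: TP=12, FP=1+0+4+4+1=10 → 12/22 = 0.5455
  9: TP=6, FP=0+0+3+4+0=7 → 6/13 = 0.4615
Highest is class '7' with precision = 0.696.

0.696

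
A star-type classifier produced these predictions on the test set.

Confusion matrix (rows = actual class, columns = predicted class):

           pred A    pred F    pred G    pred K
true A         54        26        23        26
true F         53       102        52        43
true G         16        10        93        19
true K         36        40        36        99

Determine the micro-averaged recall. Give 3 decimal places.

Micro-averaging pools counts across classes: ΣTP=348, ΣFP=380, ΣFN=380.
Micro-recall = TP/(TP+FN) on pooled counts = 0.478 (equals overall accuracy in single-label multiclass).

0.478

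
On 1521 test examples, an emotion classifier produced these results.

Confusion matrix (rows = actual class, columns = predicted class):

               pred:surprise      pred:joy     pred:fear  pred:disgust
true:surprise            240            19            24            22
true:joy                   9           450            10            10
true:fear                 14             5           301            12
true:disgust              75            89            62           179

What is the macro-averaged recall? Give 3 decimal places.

0.769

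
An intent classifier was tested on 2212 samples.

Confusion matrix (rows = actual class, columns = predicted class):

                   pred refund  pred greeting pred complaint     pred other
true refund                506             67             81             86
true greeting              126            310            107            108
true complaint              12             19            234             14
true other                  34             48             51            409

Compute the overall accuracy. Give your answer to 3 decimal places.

Accuracy = trace / total = (506+310+234+409=1459) / 2212 = 1459/2212 = 0.660

0.660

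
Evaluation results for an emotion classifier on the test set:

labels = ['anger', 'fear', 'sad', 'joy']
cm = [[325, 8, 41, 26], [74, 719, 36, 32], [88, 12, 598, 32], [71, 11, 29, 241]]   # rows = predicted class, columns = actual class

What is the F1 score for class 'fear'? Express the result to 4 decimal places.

0.8926

One-vs-rest for 'fear': TP = diagonal; FP = other classes predicted 'fear'; FN = 'fear' predicted as other.
F1 score = 2·TP/(2·TP+FP+FN).
fear: TP=719, FP=74+36+32=142, FN=8+12+11=31 → 1438/1611 = 0.89261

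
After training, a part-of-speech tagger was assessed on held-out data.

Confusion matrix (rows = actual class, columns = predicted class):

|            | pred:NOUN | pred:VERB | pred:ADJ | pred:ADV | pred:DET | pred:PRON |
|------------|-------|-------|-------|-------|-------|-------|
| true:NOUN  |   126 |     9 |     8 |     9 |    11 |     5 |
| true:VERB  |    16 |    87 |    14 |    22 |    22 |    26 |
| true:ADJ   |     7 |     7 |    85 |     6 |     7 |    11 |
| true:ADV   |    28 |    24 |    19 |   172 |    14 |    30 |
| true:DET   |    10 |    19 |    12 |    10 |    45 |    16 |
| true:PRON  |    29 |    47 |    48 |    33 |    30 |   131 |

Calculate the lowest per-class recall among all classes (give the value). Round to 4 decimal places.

Per-class recall (TP/(TP+FN)):
  NOUN: TP=126, FN=9+8+9+11+5=42 → 126/168 = 0.75000
  VERB: TP=87, FN=16+14+22+22+26=100 → 87/187 = 0.46524
  ADJ: TP=85, FN=7+7+6+7+11=38 → 85/123 = 0.69106
  ADV: TP=172, FN=28+24+19+14+30=115 → 172/287 = 0.59930
  DET: TP=45, FN=10+19+12+10+16=67 → 45/112 = 0.40179
  PRON: TP=131, FN=29+47+48+33+30=187 → 131/318 = 0.41195
Lowest is class 'DET' with recall = 0.4018.

0.4018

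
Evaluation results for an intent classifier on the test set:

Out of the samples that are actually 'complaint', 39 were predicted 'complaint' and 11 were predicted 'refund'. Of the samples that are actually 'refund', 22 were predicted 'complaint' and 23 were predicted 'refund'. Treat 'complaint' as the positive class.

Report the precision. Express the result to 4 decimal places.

0.6393

Precision = TP/(TP+FP) = 39/(39+22) = 39/61 = 0.6393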